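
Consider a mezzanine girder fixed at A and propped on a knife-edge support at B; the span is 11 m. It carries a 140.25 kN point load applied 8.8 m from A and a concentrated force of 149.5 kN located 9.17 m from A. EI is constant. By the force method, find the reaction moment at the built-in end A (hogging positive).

Release the roller at B. Primary structure: cantilever fixed at A.
Free-end deflection of the primary structure under the applied loading (downward +):
  point load 140.25 at a = 8.8: Pa²(3L − a)/(6EI) = 43806/EI
  point load 149.5 at a = 9.17: Pa²(3L − a)/(6EI) = 49929/EI
  δ_0 = 93735/EI
Tip deflection under a unit load at B: L³/(3EI) = 443.7/EI.
The prop prevents deflection at B: R_B = δ_0/δ_{BB} = 93735/443.7 = 211.3 kN.
Moment equilibrium about A: M_A = Σ(load moments about A) − R_B·L = 2605 − 211.3×11 = 281.1 kN·m.

M_A = 281.1 kN·m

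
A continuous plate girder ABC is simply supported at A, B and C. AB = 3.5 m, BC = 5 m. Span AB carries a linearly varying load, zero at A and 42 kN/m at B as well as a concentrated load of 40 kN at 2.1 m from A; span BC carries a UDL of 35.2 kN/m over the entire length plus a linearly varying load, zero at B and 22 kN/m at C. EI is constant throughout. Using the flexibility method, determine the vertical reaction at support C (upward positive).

Release continuity at B by inserting a hinge; the redundant is the internal moment M_B. The primary structure is two simply-supported spans AB and BC.
Rotations at B on the released spans (each span's end-slope, ×1/EI):
  span AB: triangular load, peak 42: w₀L³/(45EI) = 40.02/EI
  span AB: point load 40 at a = 2.1: Pab(L + a)/(6LEI) = 31.36/EI
  span BC: UDL 35.2: wL³/(24EI) = 183.3/EI
  span BC: triangular load, peak 22: 7w₀L³/(360EI) = 53.47/EI
  relative rotation θ_0 = (71.38 + 236.8)/EI = 308.2/EI
A unit hogging moment at B produces rotation L₁/(3EI) + L₂/(3EI) = 2.833/EI.
Compatibility: M_B·(L₁+L₂)/(3EI) = θ_0, giving M_B = 108.8 kN·m (hogging).
Span BC, ΣM about C: R_B^{BC}·5 = 531.7 + 108.8, so R_B^{BC} = 128.1 kN and R_C = 231 − 128.1 = 102.9 kN.

R_C = 102.9 kN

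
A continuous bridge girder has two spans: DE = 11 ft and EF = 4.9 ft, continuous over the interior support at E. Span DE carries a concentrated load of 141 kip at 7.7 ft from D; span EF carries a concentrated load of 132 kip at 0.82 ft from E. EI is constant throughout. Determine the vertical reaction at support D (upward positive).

Release continuity at E by inserting a hinge; the redundant is the internal moment M_E. The primary structure is two simply-supported spans DE and EF.
Rotations at E on the released spans (each span's end-slope, ×1/EI):
  span DE: point load 141 at a = 7.7: Pab(L + a)/(6LEI) = 1015/EI
  span EF: point load 132 at a = 0.82: Pab(L + b)/(6LEI) = 134.9/EI
  relative rotation θ_0 = (1015 + 134.9)/EI = 1150/EI
A unit hogging moment at E produces rotation L₁/(3EI) + L₂/(3EI) = 5.3/EI.
Compatibility: M_E·(L₁+L₂)/(3EI) = θ_0, giving M_E = 217 kip·ft (hogging).
Span DE, ΣM about D with M_E applied at E: R_E^{DE}·11 = 1086 + 217, so R_E^{DE} = 118.4 kip and R_D = 141 − 118.4 = 22.57 kip.

R_D = 22.57 kip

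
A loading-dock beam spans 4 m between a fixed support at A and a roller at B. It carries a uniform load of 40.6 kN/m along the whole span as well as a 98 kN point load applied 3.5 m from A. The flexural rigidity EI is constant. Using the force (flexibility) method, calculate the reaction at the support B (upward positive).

R_B = 140.6 kN

Choose R_B as the redundant. The primary structure is the cantilever fixed at A.
Deflection at B on the released cantilever, summing each load's contribution:
  UDL 40.6: wL⁴/(8EI) = 1299/EI
  point load 98 at a = 3.5: Pa²(3L − a)/(6EI) = 1701/EI
  δ_0 = 3000/EI
Tip deflection under a unit load at B: L³/(3EI) = 21.33/EI.
The prop prevents deflection at B: R_B = δ_0/δ_{BB} = 3000/21.33 = 140.6 kN.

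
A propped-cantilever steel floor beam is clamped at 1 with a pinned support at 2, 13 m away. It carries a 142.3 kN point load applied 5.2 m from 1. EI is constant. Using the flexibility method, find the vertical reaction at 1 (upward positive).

Release the roller at 2. Primary structure: cantilever fixed at 1.
Deflection at 2 on the released cantilever, summing each load's contribution:
  point load 142.3 at a = 5.2: Pa²(3L − a)/(6EI) = 21676/EI
Flexibility coefficient — unit upward force at 2: δ_{22} = L³/(3EI) = 732.3/EI.
Compatibility at 2: δ_0 − R_2·δ_{22} = 0, so R_2 = 21676/732.3 = 29.6 kN.
Vertical equilibrium: R_1 = ΣP − R_2 = 142.3 − 29.6 = 112.7 kN.

R_1 = 112.7 kN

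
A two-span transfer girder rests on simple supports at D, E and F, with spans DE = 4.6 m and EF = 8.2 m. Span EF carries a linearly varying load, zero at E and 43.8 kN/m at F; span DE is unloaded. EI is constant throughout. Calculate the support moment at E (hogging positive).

M_E = 110.1 kN·m

Insert a hinge at E; M_E is the redundant, and each span becomes simply supported.
End slopes at the hinge E, treating each span as simply supported:
  span EF: triangular load, peak 43.8: 7w₀L³/(360EI) = 469.6/EI
  relative rotation θ_0 = (0 + 469.6)/EI = 469.6/EI
A unit hogging moment at E produces rotation L₁/(3EI) + L₂/(3EI) = 4.267/EI.
Compatibility: M_E·(L₁+L₂)/(3EI) = θ_0, giving M_E = 110.1 kN·m (hogging).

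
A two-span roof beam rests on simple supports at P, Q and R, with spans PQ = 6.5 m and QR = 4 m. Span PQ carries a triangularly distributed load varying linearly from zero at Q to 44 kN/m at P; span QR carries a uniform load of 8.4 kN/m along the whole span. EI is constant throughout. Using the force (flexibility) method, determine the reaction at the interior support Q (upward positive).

R_Q = 94.16 kN

Take M_Q as the redundant. Released structure: two simple spans PQ and QR with a hinge at Q.
Rotations at Q on the released spans (each span's end-slope, ×1/EI):
  span PQ: triangular load, peak 44: 7w₀L³/(360EI) = 235/EI
  span QR: UDL 8.4: wL³/(24EI) = 22.4/EI
  relative rotation θ_0 = (235 + 22.4)/EI = 257.4/EI
A unit hogging moment at Q produces rotation L₁/(3EI) + L₂/(3EI) = 3.5/EI.
Slope continuity at Q: θ_0 = M_Q·3.5/EI, so M_Q = 257.4/3.5 = 73.53 kN·m (hogging).
Span PQ, ΣM about P with M_Q applied at Q: R_Q^{PQ}·6.5 = 309.8 + 73.53, so R_Q^{PQ} = 58.98 kN and R_P = 143 − 58.98 = 84.02 kN.
Span QR, ΣM about R: R_Q^{QR}·4 = 67.2 + 73.53, so R_Q^{QR} = 35.18 kN and R_R = 33.6 − 35.18 = -1.583 kN.
R_Q = 58.98 + 35.18 = 94.16 kN.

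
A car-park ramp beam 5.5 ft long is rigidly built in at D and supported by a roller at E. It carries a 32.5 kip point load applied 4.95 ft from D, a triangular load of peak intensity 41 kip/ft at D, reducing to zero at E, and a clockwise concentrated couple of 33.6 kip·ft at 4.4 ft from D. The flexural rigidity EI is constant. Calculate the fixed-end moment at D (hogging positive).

M_D = 76.75 kip·ft

Take the reaction at E as the redundant and release it; the primary structure is a cantilever fixed at D.
Primary-structure tip deflection at E by superposition:
  point load 32.5 at a = 4.95: Pa²(3L − a)/(6EI) = 1533/EI
  triangular load, peak 41 at the fixed end: w₀L⁴/(30EI) = 1251/EI
  clockwise couple 33.6 at a = 4.4: M₀a(2L − a)/(2EI) = 487.9/EI
  δ_0 = 3271/EI
Tip deflection under a unit load at E: L³/(3EI) = 55.46/EI.
Compatibility at E: δ_0 − R_E·δ_{EE} = 0, so R_E = 3271/55.46 = 58.99 kip.
Moment equilibrium about D: M_D = Σ(load moments about D) − R_E·L = 401.2 − 58.99×5.5 = 76.75 kip·ft.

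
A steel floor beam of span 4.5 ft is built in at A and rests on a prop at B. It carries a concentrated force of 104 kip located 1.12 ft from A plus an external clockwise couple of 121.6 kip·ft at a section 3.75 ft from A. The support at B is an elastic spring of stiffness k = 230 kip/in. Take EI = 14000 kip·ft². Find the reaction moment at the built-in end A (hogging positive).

M_A = 51.95 kip·ft

Release the roller at B. Primary structure: cantilever fixed at A.
Downward deflection at the released point B due to the loads:
  point load 104 at a = 1.12: Pa²(3L − a)/(6EI) = 269.2/EI
  clockwise couple 121.6 at a = 3.75: M₀a(2L − a)/(2EI) = 1197/EI
  δ_0 = 1466/EI
Flexibility coefficient — unit upward force at B: δ_{BB} = L³/(3EI) = 30.38/EI.
With EI = 14000 kip·ft²: δ_0 = 0.10473 ft and δ_{BB} = 0.00217 ft/kip.
Compatibility — the spring shortens by R_B/k under the reaction it provides: δ_0 − R_B·δ_{BB} = R_B/k. With 1/k = 1/(230×12) ft/kip = 0.000362 ft/kip, R_B = δ_0 / (δ_{BB} + 1/k) = 0.10473 / (0.00217 + 0.000362) = 41.36 kip.
Moment equilibrium about A: M_A = Σ(load moments about A) − R_B·L = 238.1 − 41.36×4.5 = 51.95 kip·ft.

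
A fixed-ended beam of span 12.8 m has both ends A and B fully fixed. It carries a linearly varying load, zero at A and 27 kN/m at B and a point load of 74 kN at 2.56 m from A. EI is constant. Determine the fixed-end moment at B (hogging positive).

M_B = 251.5 kN·m

Release both end moments; the primary structure is a simply-supported span AB with redundants M_A and M_B.
On the primary (simply-supported) span, the end slopes from the loading are:
  at A: triangular load, peak 27: 7w₀L³/(360EI) = 1101/EI
  at B: triangular load, peak 27: w₀L³/(45EI) = 1258/EI
  at A: point load 74 at a = 2.56: Pab(L + b)/(6LEI) = 582/EI
  at B: point load 74 at a = 2.56: Pab(L + a)/(6LEI) = 388/EI
  θ_A0 = 1683/EI,  θ_B0 = 1646/EI
Flexibility coefficients: a unit moment at one end gives L/(3EI) there and L/(6EI) at the far end, so f₁₁ = f₂₂ = 4.267/EI and f₁₂ = f₂₁ = 2.133/EI.
Compatibility — zero rotation at each built-in end:
  4.267 M_A + 2.133 M_B = 1683
  2.133 M_A + 4.267 M_B = 1646
Solving the pair gives M_A = 268.7 kN·m and M_B = 251.5 kN·m (hogging).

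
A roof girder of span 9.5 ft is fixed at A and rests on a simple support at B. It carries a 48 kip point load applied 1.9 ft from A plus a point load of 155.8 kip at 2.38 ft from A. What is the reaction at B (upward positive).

R_B = 16.13 kip

Take the reaction at B as the redundant and release it; the primary structure is a cantilever fixed at A.
Free-end deflection of the primary structure under the applied loading (downward +):
  point load 48 at a = 1.9: Pa²(3L − a)/(6EI) = 768.2/EI
  point load 155.8 at a = 2.38: Pa²(3L − a)/(6EI) = 3842/EI
  δ_0 = 4610/EI
Tip deflection under a unit load at B: L³/(3EI) = 285.8/EI.
The prop prevents deflection at B: R_B = δ_0/δ_{BB} = 4610/285.8 = 16.13 kip.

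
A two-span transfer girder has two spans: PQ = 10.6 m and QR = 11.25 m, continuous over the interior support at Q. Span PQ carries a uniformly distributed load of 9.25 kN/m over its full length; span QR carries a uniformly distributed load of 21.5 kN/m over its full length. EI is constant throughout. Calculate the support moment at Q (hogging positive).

M_Q = 238.2 kN·m

Take M_Q as the redundant. Released structure: two simple spans PQ and QR with a hinge at Q.
End slopes at the hinge Q, treating each span as simply supported:
  span PQ: UDL 9.25: wL³/(24EI) = 459/EI
  span QR: UDL 21.5: wL³/(24EI) = 1276/EI
  relative rotation θ_0 = (459 + 1276)/EI = 1735/EI
A unit hogging moment at Q produces rotation L₁/(3EI) + L₂/(3EI) = 7.283/EI.
Compatibility: M_Q·(L₁+L₂)/(3EI) = θ_0, giving M_Q = 238.2 kN·m (hogging).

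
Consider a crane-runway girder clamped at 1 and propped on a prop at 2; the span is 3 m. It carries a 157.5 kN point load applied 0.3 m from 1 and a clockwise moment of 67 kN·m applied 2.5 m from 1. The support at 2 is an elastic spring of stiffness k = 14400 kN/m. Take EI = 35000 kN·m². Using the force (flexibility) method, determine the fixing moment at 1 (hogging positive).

Take the reaction at 2 as the redundant and release it; the primary structure is a cantilever fixed at 1.
Free-end deflection of the primary structure under the applied loading (downward +):
  point load 157.5 at a = 0.3: Pa²(3L − a)/(6EI) = 20.55/EI
  clockwise couple 67 at a = 2.5: M₀a(2L − a)/(2EI) = 293.1/EI
  δ_0 = 313.7/EI
Flexibility coefficient — unit upward force at 2: δ_{22} = L³/(3EI) = 9/EI.
With EI = 35000 kN·m²: δ_0 = 0.008962 m and δ_{22} = 0.000257 m/kN.
Compatibility — the spring shortens by R_2/k under the reaction it provides: δ_0 − R_2·δ_{22} = R_2/k. With 1/k = 0.000069 m/kN, R_2 = δ_0 / (δ_{22} + 1/k) = 0.008962 / (0.000257 + 0.000069) = 27.44 kN.
Moment equilibrium about 1: M_1 = Σ(load moments about 1) − R_2·L = 114.2 − 27.44×3 = 31.92 kN·m.

M_1 = 31.92 kN·m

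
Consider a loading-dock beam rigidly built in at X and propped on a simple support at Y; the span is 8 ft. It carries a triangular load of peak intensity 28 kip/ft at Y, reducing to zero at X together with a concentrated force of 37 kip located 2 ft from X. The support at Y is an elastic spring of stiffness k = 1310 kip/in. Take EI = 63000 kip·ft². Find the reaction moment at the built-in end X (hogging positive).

M_X = 165 kip·ft

Take the reaction at Y as the redundant and release it; the primary structure is a cantilever fixed at X.
Free-end deflection of the primary structure under the applied loading (downward +):
  triangular load, peak 28 at the free end: 11w₀L⁴/(120EI) = 10513/EI
  point load 37 at a = 2: Pa²(3L − a)/(6EI) = 542.7/EI
  δ_0 = 11056/EI
Tip deflection under a unit load at Y: L³/(3EI) = 170.7/EI.
With EI = 63000 kip·ft²: δ_0 = 0.17549 ft and δ_{YY} = 0.002709 ft/kip.
Compatibility — the spring shortens by R_Y/k under the reaction it provides: δ_0 − R_Y·δ_{YY} = R_Y/k. With 1/k = 1/(1310×12) ft/kip = 0.000064 ft/kip, R_Y = δ_0 / (δ_{YY} + 1/k) = 0.17549 / (0.002709 + 0.000064) = 63.29 kip.
Moment equilibrium about X: M_X = Σ(load moments about X) − R_Y·L = 671.3 − 63.29×8 = 165 kip·ft.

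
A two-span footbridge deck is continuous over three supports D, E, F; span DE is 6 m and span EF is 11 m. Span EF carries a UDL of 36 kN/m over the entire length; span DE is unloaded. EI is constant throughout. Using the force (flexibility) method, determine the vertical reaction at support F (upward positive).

R_F = 166 kN

Release continuity at E by inserting a hinge; the redundant is the internal moment M_E. The primary structure is two simply-supported spans DE and EF.
Discontinuity in slope at E on the released structure — sum the simple-span end rotations:
  span EF: UDL 36: wL³/(24EI) = 1996/EI
  relative rotation θ_0 = (0 + 1996)/EI = 1996/EI
A unit hogging moment at E produces rotation L₁/(3EI) + L₂/(3EI) = 5.667/EI.
Compatibility: M_E·(L₁+L₂)/(3EI) = θ_0, giving M_E = 352.3 kN·m (hogging).
Span EF, ΣM about F: R_E^{EF}·11 = 2178 + 352.3, so R_E^{EF} = 230 kN and R_F = 396 − 230 = 166 kN.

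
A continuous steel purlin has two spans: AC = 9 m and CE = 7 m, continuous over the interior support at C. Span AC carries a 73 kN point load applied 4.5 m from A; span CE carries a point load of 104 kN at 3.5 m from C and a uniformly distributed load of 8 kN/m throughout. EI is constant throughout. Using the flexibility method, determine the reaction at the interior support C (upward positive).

R_C = 154.7 kN

Release continuity at C by inserting a hinge; the redundant is the internal moment M_C. The primary structure is two simply-supported spans AC and CE.
Discontinuity in slope at C on the released structure — sum the simple-span end rotations:
  span AC: point load 73 at a = 4.5: Pab(L + a)/(6LEI) = 369.6/EI
  span CE: point load 104 at a = 3.5: Pab(L + b)/(6LEI) = 318.5/EI
  span CE: UDL 8: wL³/(24EI) = 114.3/EI
  relative rotation θ_0 = (369.6 + 432.8)/EI = 802.4/EI
A unit hogging moment at C produces rotation L₁/(3EI) + L₂/(3EI) = 5.333/EI.
Compatibility: M_C·(L₁+L₂)/(3EI) = θ_0, giving M_C = 150.4 kN·m (hogging).
Span AC, ΣM about A with M_C applied at C: R_C^{AC}·9 = 328.5 + 150.4, so R_C^{AC} = 53.22 kN and R_A = 73 − 53.22 = 19.78 kN.
Span CE, ΣM about E: R_C^{CE}·7 = 560 + 150.4, so R_C^{CE} = 101.5 kN and R_E = 160 − 101.5 = 58.51 kN.
R_C = 53.22 + 101.5 = 154.7 kN.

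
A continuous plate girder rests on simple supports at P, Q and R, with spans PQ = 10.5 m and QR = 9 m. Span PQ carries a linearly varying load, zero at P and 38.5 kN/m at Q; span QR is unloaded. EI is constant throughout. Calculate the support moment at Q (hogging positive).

Release continuity at Q by inserting a hinge; the redundant is the internal moment M_Q. The primary structure is two simply-supported spans PQ and QR.
Rotations at Q on the released spans (each span's end-slope, ×1/EI):
  span PQ: triangular load, peak 38.5: w₀L³/(45EI) = 990.4/EI
  relative rotation θ_0 = (990.4 + 0)/EI = 990.4/EI
A unit hogging moment at Q produces rotation L₁/(3EI) + L₂/(3EI) = 6.5/EI.
Compatibility: M_Q·(L₁+L₂)/(3EI) = θ_0, giving M_Q = 152.4 kN·m (hogging).

M_Q = 152.4 kN·m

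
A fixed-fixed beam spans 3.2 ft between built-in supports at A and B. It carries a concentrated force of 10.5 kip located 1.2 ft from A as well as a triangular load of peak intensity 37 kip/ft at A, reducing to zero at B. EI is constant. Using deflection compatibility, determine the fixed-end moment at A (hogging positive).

M_A = 23.87 kip·ft

Release both end moments; the primary structure is a simply-supported span AB with redundants M_A and M_B.
On the primary (simply-supported) span, the end slopes from the loading are:
  at A: point load 10.5 at a = 1.2: Pab(L + b)/(6LEI) = 6.825/EI
  at B: point load 10.5 at a = 1.2: Pab(L + a)/(6LEI) = 5.775/EI
  at A: triangular load, peak 37: w₀L³/(45EI) = 26.94/EI
  at B: triangular load, peak 37: 7w₀L³/(360EI) = 23.57/EI
  θ_A0 = 33.77/EI,  θ_B0 = 29.35/EI
Flexibility coefficients: a unit moment at one end gives L/(3EI) there and L/(6EI) at the far end, so f₁₁ = f₂₂ = 1.067/EI and f₁₂ = f₂₁ = 0.5333/EI.
Compatibility — zero rotation at each built-in end:
  1.067 M_A + 0.5333 M_B = 33.77
  0.5333 M_A + 1.067 M_B = 29.35
Solving the pair gives M_A = 23.87 kip·ft and M_B = 15.58 kip·ft (hogging).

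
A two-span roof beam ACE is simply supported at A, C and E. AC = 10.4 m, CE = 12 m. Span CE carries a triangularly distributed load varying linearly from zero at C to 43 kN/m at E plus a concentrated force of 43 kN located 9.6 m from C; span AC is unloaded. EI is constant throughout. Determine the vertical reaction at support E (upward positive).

R_E = 188.1 kN

Insert a hinge at C; M_C is the redundant, and each span becomes simply supported.
Discontinuity in slope at C on the released structure — sum the simple-span end rotations:
  span CE: triangular load, peak 43: 7w₀L³/(360EI) = 1445/EI
  span CE: point load 43 at a = 9.6: Pab(L + b)/(6LEI) = 198.1/EI
  relative rotation θ_0 = (0 + 1643)/EI = 1643/EI
A unit hogging moment at C produces rotation L₁/(3EI) + L₂/(3EI) = 7.467/EI.
Compatibility: M_C·(L₁+L₂)/(3EI) = θ_0, giving M_C = 220 kN·m (hogging).
Span CE, ΣM about E: R_C^{CE}·12 = 1135 + 220, so R_C^{CE} = 112.9 kN and R_E = 301 − 112.9 = 188.1 kN.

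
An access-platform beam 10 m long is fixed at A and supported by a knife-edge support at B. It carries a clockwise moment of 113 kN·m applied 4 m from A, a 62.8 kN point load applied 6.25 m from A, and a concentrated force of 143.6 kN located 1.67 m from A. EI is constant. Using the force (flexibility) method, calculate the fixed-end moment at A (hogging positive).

Release the roller at B. Primary structure: cantilever fixed at A.
Deflection at B on the released cantilever, summing each load's contribution:
  clockwise couple 113 at a = 4: M₀a(2L − a)/(2EI) = 3616/EI
  point load 62.8 at a = 6.25: Pa²(3L − a)/(6EI) = 9710/EI
  point load 143.6 at a = 1.67: Pa²(3L − a)/(6EI) = 1891/EI
  δ_0 = 15217/EI
Flexibility coefficient — unit upward force at B: δ_{BB} = L³/(3EI) = 333.3/EI.
Compatibility at B: δ_0 − R_B·δ_{BB} = 0, so R_B = 15217/333.3 = 45.65 kN.
Moment equilibrium about A: M_A = Σ(load moments about A) − R_B·L = 745.3 − 45.65×10 = 288.8 kN·m.

M_A = 288.8 kN·m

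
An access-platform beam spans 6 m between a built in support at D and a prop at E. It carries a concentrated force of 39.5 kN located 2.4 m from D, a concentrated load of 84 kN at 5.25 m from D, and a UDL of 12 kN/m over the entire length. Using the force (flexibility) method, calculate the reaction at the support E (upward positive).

R_E = 103.5 kN

Release the roller at E. Primary structure: cantilever fixed at D.
Downward deflection at the released point E due to the loads:
  point load 39.5 at a = 2.4: Pa²(3L − a)/(6EI) = 591.6/EI
  point load 84 at a = 5.25: Pa²(3L − a)/(6EI) = 4920/EI
  UDL 12: wL⁴/(8EI) = 1944/EI
  δ_0 = 7455/EI
Tip deflection under a unit load at E: L³/(3EI) = 72/EI.
Compatibility at E: δ_0 − R_E·δ_{EE} = 0, so R_E = 7455/72 = 103.5 kN.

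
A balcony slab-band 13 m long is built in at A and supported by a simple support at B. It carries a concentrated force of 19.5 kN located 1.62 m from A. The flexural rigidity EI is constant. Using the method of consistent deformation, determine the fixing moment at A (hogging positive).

M_A = 25.93 kN·m

Remove the prop at B; the released (primary) structure is a cantilever built in at A.
Deflection at B on the released cantilever, summing each load's contribution:
  point load 19.5 at a = 1.62: Pa²(3L − a)/(6EI) = 318.8/EI
Flexibility coefficient — unit upward force at B: δ_{BB} = L³/(3EI) = 732.3/EI.
The prop prevents deflection at B: R_B = δ_0/δ_{BB} = 318.8/732.3 = 0.4354 kN.
Moment equilibrium about A: M_A = Σ(load moments about A) − R_B·L = 31.59 − 0.4354×13 = 25.93 kN·m.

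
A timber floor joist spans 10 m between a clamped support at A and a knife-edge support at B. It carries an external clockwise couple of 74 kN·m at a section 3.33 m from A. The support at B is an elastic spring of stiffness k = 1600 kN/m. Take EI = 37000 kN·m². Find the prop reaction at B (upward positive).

Choose R_B as the redundant. The primary structure is the cantilever fixed at A.
Deflection at B on the released cantilever, summing each load's contribution:
  clockwise couple 74 at a = 3.33: M₀a(2L − a)/(2EI) = 2054/EI
Tip deflection under a unit load at B: L³/(3EI) = 333.3/EI.
With EI = 37000 kN·m²: δ_0 = 0.055511 m and δ_{BB} = 0.009009 m/kN.
Compatibility — the spring shortens by R_B/k under the reaction it provides: δ_0 − R_B·δ_{BB} = R_B/k. With 1/k = 0.000625 m/kN, R_B = δ_0 / (δ_{BB} + 1/k) = 0.055511 / (0.009009 + 0.000625) = 5.762 kN.

R_B = 5.762 kN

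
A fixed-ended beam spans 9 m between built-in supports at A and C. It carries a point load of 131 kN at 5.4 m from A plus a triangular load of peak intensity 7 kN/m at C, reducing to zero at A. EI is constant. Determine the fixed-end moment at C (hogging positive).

M_C = 198.1 kN·m

Release both end moments; the primary structure is a simply-supported span AC with redundants M_A and M_C.
Simple-span end rotations at A and C under the given loads:
  at A: point load 131 at a = 5.4: Pab(L + b)/(6LEI) = 594.2/EI
  at C: point load 131 at a = 5.4: Pab(L + a)/(6LEI) = 679.1/EI
  at A: triangular load, peak 7: 7w₀L³/(360EI) = 99.22/EI
  at C: triangular load, peak 7: w₀L³/(45EI) = 113.4/EI
  θ_A0 = 693.4/EI,  θ_C0 = 792.5/EI
Flexibility coefficients: a unit moment at one end gives L/(3EI) there and L/(6EI) at the far end, so f₁₁ = f₂₂ = 3/EI and f₁₂ = f₂₁ = 1.5/EI.
Compatibility — zero rotation at each built-in end:
  3 M_A + 1.5 M_C = 693.4
  1.5 M_A + 3 M_C = 792.5
Solving the pair gives M_A = 132.1 kN·m and M_C = 198.1 kN·m (hogging).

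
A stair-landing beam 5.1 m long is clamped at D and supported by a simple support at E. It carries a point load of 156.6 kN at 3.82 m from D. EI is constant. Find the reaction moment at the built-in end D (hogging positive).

Choose R_E as the redundant. The primary structure is the cantilever fixed at D.
Primary-structure tip deflection at E by superposition:
  point load 156.6 at a = 3.82: Pa²(3L − a)/(6EI) = 4372/EI
Tip deflection under a unit load at E: L³/(3EI) = 44.22/EI.
The prop prevents deflection at E: R_E = δ_0/δ_{EE} = 4372/44.22 = 98.88 kN.
Moment equilibrium about D: M_D = Σ(load moments about D) − R_E·L = 598.2 − 98.88×5.1 = 93.91 kN·m.

M_D = 93.91 kN·m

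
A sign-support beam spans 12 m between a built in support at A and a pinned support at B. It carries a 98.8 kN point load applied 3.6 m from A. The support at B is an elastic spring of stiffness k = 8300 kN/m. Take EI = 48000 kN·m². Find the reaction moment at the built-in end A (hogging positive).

Release the roller at B. Primary structure: cantilever fixed at A.
Primary-structure tip deflection at B by superposition:
  point load 98.8 at a = 3.6: Pa²(3L − a)/(6EI) = 6914/EI
Tip deflection under a unit load at B: L³/(3EI) = 576/EI.
With EI = 48000 kN·m²: δ_0 = 0.14405 m and δ_{BB} = 0.012 m/kN.
Compatibility — the spring shortens by R_B/k under the reaction it provides: δ_0 − R_B·δ_{BB} = R_B/k. With 1/k = 0.00012 m/kN, R_B = δ_0 / (δ_{BB} + 1/k) = 0.14405 / (0.012 + 0.00012) = 11.88 kN.
Moment equilibrium about A: M_A = Σ(load moments about A) − R_B·L = 355.7 − 11.88×12 = 213.1 kN·m.

M_A = 213.1 kN·m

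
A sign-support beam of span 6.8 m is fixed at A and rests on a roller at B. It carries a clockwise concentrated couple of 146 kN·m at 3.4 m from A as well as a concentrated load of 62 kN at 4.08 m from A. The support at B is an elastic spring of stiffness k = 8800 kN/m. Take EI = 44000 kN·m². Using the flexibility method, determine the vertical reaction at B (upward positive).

R_B = 48.62 kN

Take the reaction at B as the redundant and release it; the primary structure is a cantilever fixed at A.
Deflection at B on the released cantilever, summing each load's contribution:
  clockwise couple 146 at a = 3.4: M₀a(2L − a)/(2EI) = 2532/EI
  point load 62 at a = 4.08: Pa²(3L − a)/(6EI) = 2807/EI
  δ_0 = 5339/EI
Flexibility coefficient — unit upward force at B: δ_{BB} = L³/(3EI) = 104.8/EI.
With EI = 44000 kN·m²: δ_0 = 0.12134 m and δ_{BB} = 0.002382 m/kN.
Compatibility — the spring shortens by R_B/k under the reaction it provides: δ_0 − R_B·δ_{BB} = R_B/k. With 1/k = 0.000114 m/kN, R_B = δ_0 / (δ_{BB} + 1/k) = 0.12134 / (0.002382 + 0.000114) = 48.62 kN.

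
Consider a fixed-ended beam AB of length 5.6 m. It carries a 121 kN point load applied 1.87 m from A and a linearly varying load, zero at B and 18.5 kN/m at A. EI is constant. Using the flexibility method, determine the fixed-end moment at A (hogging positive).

Take the two fixed-end moments M_A, M_B as redundants; the released structure is the simple span AB.
On the primary (simply-supported) span, the end slopes from the loading are:
  at A: point load 121 at a = 1.87: Pab(L + b)/(6LEI) = 234.4/EI
  at B: point load 121 at a = 1.87: Pab(L + a)/(6LEI) = 187.6/EI
  at A: triangular load, peak 18.5: w₀L³/(45EI) = 72.2/EI
  at B: triangular load, peak 18.5: 7w₀L³/(360EI) = 63.17/EI
  θ_A0 = 306.6/EI,  θ_B0 = 250.8/EI
Flexibility coefficients: a unit moment at one end gives L/(3EI) there and L/(6EI) at the far end, so f₁₁ = f₂₂ = 1.867/EI and f₁₂ = f₂₁ = 0.9333/EI.
Compatibility — zero rotation at each built-in end:
  1.867 M_A + 0.9333 M_B = 306.6
  0.9333 M_A + 1.867 M_B = 250.8
Solving the pair gives M_A = 129.4 kN·m and M_B = 69.67 kN·m (hogging).

M_A = 129.4 kN·m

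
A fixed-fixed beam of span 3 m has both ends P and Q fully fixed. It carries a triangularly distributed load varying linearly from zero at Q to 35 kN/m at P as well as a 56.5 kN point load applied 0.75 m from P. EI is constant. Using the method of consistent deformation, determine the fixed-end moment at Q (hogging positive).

Take the two fixed-end moments M_P, M_Q as redundants; the released structure is the simple span PQ.
On the primary (simply-supported) span, the end slopes from the loading are:
  at P: triangular load, peak 35: w₀L³/(45EI) = 21/EI
  at Q: triangular load, peak 35: 7w₀L³/(360EI) = 18.38/EI
  at P: point load 56.5 at a = 0.75: Pab(L + b)/(6LEI) = 27.81/EI
  at Q: point load 56.5 at a = 0.75: Pab(L + a)/(6LEI) = 19.86/EI
  θ_P0 = 48.81/EI,  θ_Q0 = 38.24/EI
Flexibility coefficients: a unit moment at one end gives L/(3EI) there and L/(6EI) at the far end, so f₁₁ = f₂₂ = 1/EI and f₁₂ = f₂₁ = 0.5/EI.
Compatibility — zero rotation at each built-in end:
  1 M_P + 0.5 M_Q = 48.81
  0.5 M_P + 1 M_Q = 38.24
Solving the pair gives M_P = 39.59 kN·m and M_Q = 18.45 kN·m (hogging).

M_Q = 18.45 kN·m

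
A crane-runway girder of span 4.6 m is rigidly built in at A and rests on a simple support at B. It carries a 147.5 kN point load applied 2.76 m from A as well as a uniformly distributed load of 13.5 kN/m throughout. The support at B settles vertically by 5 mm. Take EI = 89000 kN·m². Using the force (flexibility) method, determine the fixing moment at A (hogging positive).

Release the roller at B. Primary structure: cantilever fixed at A.
Downward deflection at the released point B due to the loads:
  point load 147.5 at a = 2.76: Pa²(3L − a)/(6EI) = 2067/EI
  UDL 13.5: wL⁴/(8EI) = 755.6/EI
  δ_0 = 2823/EI
Tip deflection under a unit load at B: L³/(3EI) = 32.45/EI.
With EI = 89000 kN·m²: δ_0 = 0.031719 m and δ_{BB} = 0.000365 m/kN.
Compatibility — the beam at B must follow the support down by 0.005 m: δ_0 − R_B·δ_{BB} = 0.005, so R_B = (0.031719 − 0.005)/0.000365 = 73.29 kN.
Moment equilibrium about A: M_A = Σ(load moments about A) − R_B·L = 549.9 − 73.29×4.6 = 212.8 kN·m.

M_A = 212.8 kN·m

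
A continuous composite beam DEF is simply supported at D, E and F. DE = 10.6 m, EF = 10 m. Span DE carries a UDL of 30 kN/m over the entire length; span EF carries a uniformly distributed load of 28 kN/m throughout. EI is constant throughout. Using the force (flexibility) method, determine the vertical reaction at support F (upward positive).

Take M_E as the redundant. Released structure: two simple spans DE and EF with a hinge at E.
End slopes at the hinge E, treating each span as simply supported:
  span DE: UDL 30: wL³/(24EI) = 1489/EI
  span EF: UDL 28: wL³/(24EI) = 1167/EI
  relative rotation θ_0 = (1489 + 1167)/EI = 2655/EI
A unit hogging moment at E produces rotation L₁/(3EI) + L₂/(3EI) = 6.867/EI.
Compatibility: M_E·(L₁+L₂)/(3EI) = θ_0, giving M_E = 386.7 kN·m (hogging).
Span EF, ΣM about F: R_E^{EF}·10 = 1400 + 386.7, so R_E^{EF} = 178.7 kN and R_F = 280 − 178.7 = 101.3 kN.

R_F = 101.3 kN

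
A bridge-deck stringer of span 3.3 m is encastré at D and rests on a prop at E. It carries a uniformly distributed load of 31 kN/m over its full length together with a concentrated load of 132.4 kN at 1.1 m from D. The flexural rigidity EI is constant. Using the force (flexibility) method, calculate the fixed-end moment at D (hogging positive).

Release the roller at E. Primary structure: cantilever fixed at D.
Primary-structure tip deflection at E by superposition:
  UDL 31: wL⁴/(8EI) = 459.5/EI
  point load 132.4 at a = 1.1: Pa²(3L − a)/(6EI) = 235/EI
  δ_0 = 694.5/EI
Flexibility coefficient — unit upward force at E: δ_{EE} = L³/(3EI) = 11.98/EI.
The prop prevents deflection at E: R_E = δ_0/δ_{EE} = 694.5/11.98 = 57.98 kN.
Moment equilibrium about D: M_D = Σ(load moments about D) − R_E·L = 314.4 − 57.98×3.3 = 123.1 kN·m.

M_D = 123.1 kN·m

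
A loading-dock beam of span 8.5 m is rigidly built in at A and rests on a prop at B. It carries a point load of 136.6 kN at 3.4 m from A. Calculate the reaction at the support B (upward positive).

Take the reaction at B as the redundant and release it; the primary structure is a cantilever fixed at A.
Primary-structure tip deflection at B by superposition:
  point load 136.6 at a = 3.4: Pa²(3L − a)/(6EI) = 5816/EI
Flexibility coefficient — unit upward force at B: δ_{BB} = L³/(3EI) = 204.7/EI.
The prop prevents deflection at B: R_B = δ_0/δ_{BB} = 5816/204.7 = 28.41 kN.

R_B = 28.41 kN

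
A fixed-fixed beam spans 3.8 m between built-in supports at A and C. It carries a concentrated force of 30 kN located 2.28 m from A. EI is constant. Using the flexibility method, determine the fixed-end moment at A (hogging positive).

Take the two fixed-end moments M_A, M_C as redundants; the released structure is the simple span AC.
On the primary (simply-supported) span, the end slopes from the loading are:
  at A: point load 30 at a = 2.28: Pab(L + b)/(6LEI) = 24.26/EI
  at C: point load 30 at a = 2.28: Pab(L + a)/(6LEI) = 27.72/EI
  θ_A0 = 24.26/EI,  θ_C0 = 27.72/EI
Flexibility coefficients: a unit moment at one end gives L/(3EI) there and L/(6EI) at the far end, so f₁₁ = f₂₂ = 1.267/EI and f₁₂ = f₂₁ = 0.6333/EI.
Compatibility — zero rotation at each built-in end:
  1.267 M_A + 0.6333 M_C = 24.26
  0.6333 M_A + 1.267 M_C = 27.72
Solving the pair gives M_A = 10.94 kN·m and M_C = 16.42 kN·m (hogging).

M_A = 10.94 kN·m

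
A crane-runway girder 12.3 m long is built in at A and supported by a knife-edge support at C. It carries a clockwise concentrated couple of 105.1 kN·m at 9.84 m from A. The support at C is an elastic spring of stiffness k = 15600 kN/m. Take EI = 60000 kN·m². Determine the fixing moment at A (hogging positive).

Remove the prop at C; the released (primary) structure is a cantilever built in at A.
Primary-structure tip deflection at C by superposition:
  clockwise couple 105.1 at a = 9.84: M₀a(2L − a)/(2EI) = 7632/EI
Tip deflection under a unit load at C: L³/(3EI) = 620.3/EI.
With EI = 60000 kN·m²: δ_0 = 0.1272 m and δ_{CC} = 0.010338 m/kN.
Compatibility — the spring shortens by R_C/k under the reaction it provides: δ_0 − R_C·δ_{CC} = R_C/k. With 1/k = 0.000064 m/kN, R_C = δ_0 / (δ_{CC} + 1/k) = 0.1272 / (0.010338 + 0.000064) = 12.23 kN.
Moment equilibrium about A: M_A = Σ(load moments about A) − R_C·L = 105.1 − 12.23×12.3 = -45.31 kN·m.

M_A = -45.31 kN·m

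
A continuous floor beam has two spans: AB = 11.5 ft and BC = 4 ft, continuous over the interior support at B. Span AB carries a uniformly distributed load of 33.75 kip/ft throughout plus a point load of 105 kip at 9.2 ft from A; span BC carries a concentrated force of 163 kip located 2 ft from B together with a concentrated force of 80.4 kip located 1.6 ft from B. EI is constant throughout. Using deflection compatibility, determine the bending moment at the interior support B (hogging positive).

M_B = 590.4 kip·ft

Take M_B as the redundant. Released structure: two simple spans AB and BC with a hinge at B.
End slopes at the hinge B, treating each span as simply supported:
  span AB: UDL 33.75: wL³/(24EI) = 2139/EI
  span AB: point load 105 at a = 9.2: Pab(L + a)/(6LEI) = 666.5/EI
  span BC: point load 163 at a = 2: Pab(L + b)/(6LEI) = 163/EI
  span BC: point load 80.4 at a = 1.6: Pab(L + b)/(6LEI) = 82.33/EI
  relative rotation θ_0 = (2805 + 245.3)/EI = 3051/EI
A unit hogging moment at B produces rotation L₁/(3EI) + L₂/(3EI) = 5.167/EI.
Compatibility: M_B·(L₁+L₂)/(3EI) = θ_0, giving M_B = 590.4 kip·ft (hogging).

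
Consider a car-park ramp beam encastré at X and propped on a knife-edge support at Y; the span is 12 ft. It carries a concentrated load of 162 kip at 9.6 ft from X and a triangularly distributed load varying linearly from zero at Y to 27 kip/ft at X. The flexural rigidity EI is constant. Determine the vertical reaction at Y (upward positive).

Release the roller at Y. Primary structure: cantilever fixed at X.
Downward deflection at the released point Y due to the loads:
  point load 162 at a = 9.6: Pa²(3L − a)/(6EI) = 65692/EI
  triangular load, peak 27 at the fixed end: w₀L⁴/(30EI) = 18662/EI
  δ_0 = 84354/EI
Tip deflection under a unit load at Y: L³/(3EI) = 576/EI.
Compatibility at Y: δ_0 − R_Y·δ_{YY} = 0, so R_Y = 84354/576 = 146.4 kip.

R_Y = 146.4 kip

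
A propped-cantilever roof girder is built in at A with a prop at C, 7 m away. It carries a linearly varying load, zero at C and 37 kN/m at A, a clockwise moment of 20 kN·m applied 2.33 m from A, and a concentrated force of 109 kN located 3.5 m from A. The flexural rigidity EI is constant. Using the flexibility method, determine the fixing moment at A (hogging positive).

Remove the prop at C; the released (primary) structure is a cantilever built in at A.
Deflection at C on the released cantilever, summing each load's contribution:
  triangular load, peak 37 at the fixed end: w₀L⁴/(30EI) = 2961/EI
  clockwise couple 20 at a = 2.33: M₀a(2L − a)/(2EI) = 271.9/EI
  point load 109 at a = 3.5: Pa²(3L − a)/(6EI) = 3894/EI
  δ_0 = 7128/EI
Flexibility coefficient — unit upward force at C: δ_{CC} = L³/(3EI) = 114.3/EI.
Compatibility at C: δ_0 − R_C·δ_{CC} = 0, so R_C = 7128/114.3 = 62.34 kN.
Moment equilibrium about A: M_A = Σ(load moments about A) − R_C·L = 703.7 − 62.34×7 = 267.3 kN·m.

M_A = 267.3 kN·m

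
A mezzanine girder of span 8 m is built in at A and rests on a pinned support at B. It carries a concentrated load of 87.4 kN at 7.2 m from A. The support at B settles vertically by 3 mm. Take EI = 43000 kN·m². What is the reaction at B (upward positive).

Release the roller at B. Primary structure: cantilever fixed at A.
Deflection at B on the released cantilever, summing each load's contribution:
  point load 87.4 at a = 7.2: Pa²(3L − a)/(6EI) = 12686/EI
Tip deflection under a unit load at B: L³/(3EI) = 170.7/EI.
With EI = 43000 kN·m²: δ_0 = 0.29503 m and δ_{BB} = 0.003969 m/kN.
Compatibility — the beam at B must follow the support down by 0.003 m: δ_0 − R_B·δ_{BB} = 0.003, so R_B = (0.29503 − 0.003)/0.003969 = 73.58 kN.

R_B = 73.58 kN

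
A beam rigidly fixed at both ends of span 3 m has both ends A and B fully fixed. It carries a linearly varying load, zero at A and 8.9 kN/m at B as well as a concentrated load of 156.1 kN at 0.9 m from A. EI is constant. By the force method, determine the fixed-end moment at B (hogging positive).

Release both end moments; the primary structure is a simply-supported span AB with redundants M_A and M_B.
End rotations of the released simple span under the applied load (×1/EI):
  at A: triangular load, peak 8.9: 7w₀L³/(360EI) = 4.673/EI
  at B: triangular load, peak 8.9: w₀L³/(45EI) = 5.34/EI
  at A: point load 156.1 at a = 0.9: Pab(L + b)/(6LEI) = 83.59/EI
  at B: point load 156.1 at a = 0.9: Pab(L + a)/(6LEI) = 63.92/EI
  θ_A0 = 88.26/EI,  θ_B0 = 69.26/EI
Flexibility coefficients: a unit moment at one end gives L/(3EI) there and L/(6EI) at the far end, so f₁₁ = f₂₂ = 1/EI and f₁₂ = f₂₁ = 0.5/EI.
Compatibility — zero rotation at each built-in end:
  1 M_A + 0.5 M_B = 88.26
  0.5 M_A + 1 M_B = 69.26
Solving the pair gives M_A = 71.51 kN·m and M_B = 33.51 kN·m (hogging).

M_B = 33.51 kN·m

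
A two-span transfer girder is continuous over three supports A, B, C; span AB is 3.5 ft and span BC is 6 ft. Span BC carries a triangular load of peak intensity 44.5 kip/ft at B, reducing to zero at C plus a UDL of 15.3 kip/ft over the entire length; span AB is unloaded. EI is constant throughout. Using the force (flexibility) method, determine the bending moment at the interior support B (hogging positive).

Release continuity at B by inserting a hinge; the redundant is the internal moment M_B. The primary structure is two simply-supported spans AB and BC.
Rotations at B on the released spans (each span's end-slope, ×1/EI):
  span BC: triangular load, peak 44.5: w₀L³/(45EI) = 213.6/EI
  span BC: UDL 15.3: wL³/(24EI) = 137.7/EI
  relative rotation θ_0 = (0 + 351.3)/EI = 351.3/EI
A unit hogging moment at B produces rotation L₁/(3EI) + L₂/(3EI) = 3.167/EI.
Slope continuity at B: θ_0 = M_B·3.167/EI, so M_B = 351.3/3.167 = 110.9 kip·ft (hogging).

M_B = 110.9 kip·ft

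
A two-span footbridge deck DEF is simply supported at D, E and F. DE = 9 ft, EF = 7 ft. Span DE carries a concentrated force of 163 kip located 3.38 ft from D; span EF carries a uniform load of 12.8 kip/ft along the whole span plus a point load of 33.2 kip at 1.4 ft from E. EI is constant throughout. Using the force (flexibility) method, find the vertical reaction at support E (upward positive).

R_E = 178.8 kip

Take M_E as the redundant. Released structure: two simple spans DE and EF with a hinge at E.
Discontinuity in slope at E on the released structure — sum the simple-span end rotations:
  span DE: point load 163 at a = 3.38: Pab(L + a)/(6LEI) = 709.9/EI
  span EF: UDL 12.8: wL³/(24EI) = 182.9/EI
  span EF: point load 33.2 at a = 1.4: Pab(L + b)/(6LEI) = 78.09/EI
  relative rotation θ_0 = (709.9 + 261)/EI = 970.9/EI
A unit hogging moment at E produces rotation L₁/(3EI) + L₂/(3EI) = 5.333/EI.
Compatibility: M_E·(L₁+L₂)/(3EI) = θ_0, giving M_E = 182 kip·ft (hogging).
Span DE, ΣM about D with M_E applied at E: R_E^{DE}·9 = 550.9 + 182, so R_E^{DE} = 81.44 kip and R_D = 163 − 81.44 = 81.56 kip.
Span EF, ΣM about F: R_E^{EF}·7 = 499.5 + 182, so R_E^{EF} = 97.37 kip and R_F = 122.8 − 97.37 = 25.43 kip.
R_E = 81.44 + 97.37 = 178.8 kip.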